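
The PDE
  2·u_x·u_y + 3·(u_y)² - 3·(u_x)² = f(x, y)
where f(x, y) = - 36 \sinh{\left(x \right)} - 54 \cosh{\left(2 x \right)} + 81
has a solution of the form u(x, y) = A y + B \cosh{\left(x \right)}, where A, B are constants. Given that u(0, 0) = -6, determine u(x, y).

Substitute the ansatz u = A y + B \cosh{\left(x \right)} into the left-hand side.
Derivatives of the ansatz:
  u_x = B \sinh{\left(x \right)}
  u_y = A
Term by term:
  2·u_x·u_y = 2 A B \sinh{\left(x \right)}
  3·(u_y)² = 3 A^{2}
  -3·(u_x)² = - 3 B^{2} \sinh^{2}{\left(x \right)}
So the left-hand side equals
  3 A^{2} + 2 A B \sinh{\left(x \right)} - 3 B^{2} \sinh^{2}{\left(x \right)}
This must equal f(x, y) identically; expanded, f = - 108 \sinh^{2}{\left(x \right)} - 36 \sinh{\left(x \right)} + 27.
Matching coefficients of the independent functions:
  [constant term]:  3 A^{2} = 27
  [\sinh{\left(x \right)}]:  2 A B = -36
  [\sinh^{2}{\left(x \right)}]:  - 3 B^{2} = -108
These equations allow (A, B) = (-3, 6) or (3, -6).
Impose the point condition(s):
  u(0, 0) = -6  ⟹  B = -6
Only A = 3, B = -6 satisfies everything.
Hence u(x, y) = 3 y - 6 \cosh{\left(x \right)}.

Answer: u(x, y) = 3 y - 6 \cosh{\left(x \right)}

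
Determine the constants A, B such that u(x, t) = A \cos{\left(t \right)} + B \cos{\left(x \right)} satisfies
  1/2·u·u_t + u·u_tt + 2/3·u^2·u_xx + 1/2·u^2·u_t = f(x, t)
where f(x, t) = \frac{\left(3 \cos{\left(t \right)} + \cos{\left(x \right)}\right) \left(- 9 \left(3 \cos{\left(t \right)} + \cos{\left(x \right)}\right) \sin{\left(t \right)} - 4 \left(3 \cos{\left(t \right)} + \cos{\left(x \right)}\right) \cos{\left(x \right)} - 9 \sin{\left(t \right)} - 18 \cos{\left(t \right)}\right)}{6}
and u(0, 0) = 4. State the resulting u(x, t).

Substitute the ansatz u = A \cos{\left(t \right)} + B \cos{\left(x \right)} into the left-hand side.
Derivatives of the ansatz:
  u_t = - A \sin{\left(t \right)}
  u_tt = - A \cos{\left(t \right)}
  u_xx = - B \cos{\left(x \right)}
Term by term:
  1/2·u·u_t = - \frac{A^{2} \sin{\left(t \right)} \cos{\left(t \right)}}{2} - \frac{A B \sin{\left(t \right)} \cos{\left(x \right)}}{2}
  u·u_tt = - A^{2} \cos^{2}{\left(t \right)} - A B \cos{\left(t \right)} \cos{\left(x \right)}
  2/3·u^2·u_xx = - \frac{2 A^{2} B \cos^{2}{\left(t \right)} \cos{\left(x \right)}}{3} - \frac{4 A B^{2} \cos{\left(t \right)} \cos^{2}{\left(x \right)}}{3} - \frac{2 B^{3} \cos^{3}{\left(x \right)}}{3}
  1/2·u^2·u_t = - \frac{A^{3} \sin{\left(t \right)} \cos^{2}{\left(t \right)}}{2} - A^{2} B \sin{\left(t \right)} \cos{\left(t \right)} \cos{\left(x \right)} - \frac{A B^{2} \sin{\left(t \right)} \cos^{2}{\left(x \right)}}{2}
So the left-hand side equals
  - \frac{A^{3} \sin{\left(t \right)} \cos^{2}{\left(t \right)}}{2} - A^{2} B \sin{\left(t \right)} \cos{\left(t \right)} \cos{\left(x \right)} - \frac{2 A^{2} B \cos^{2}{\left(t \right)} \cos{\left(x \right)}}{3} - \frac{A^{2} \sin{\left(t \right)} \cos{\left(t \right)}}{2} - A^{2} \cos^{2}{\left(t \right)} - \frac{A B^{2} \sin{\left(t \right)} \cos^{2}{\left(x \right)}}{2} - \frac{4 A B^{2} \cos{\left(t \right)} \cos^{2}{\left(x \right)}}{3} - \frac{A B \sin{\left(t \right)} \cos{\left(x \right)}}{2} - A B \cos{\left(t \right)} \cos{\left(x \right)} - \frac{2 B^{3} \cos^{3}{\left(x \right)}}{3}
This must equal f(x, t) identically; expanded, f = - \frac{27 \sin{\left(t \right)} \cos^{2}{\left(t \right)}}{2} - 9 \sin{\left(t \right)} \cos{\left(t \right)} \cos{\left(x \right)} - \frac{9 \sin{\left(t \right)} \cos{\left(t \right)}}{2} - \frac{3 \sin{\left(t \right)} \cos^{2}{\left(x \right)}}{2} - \frac{3 \sin{\left(t \right)} \cos{\left(x \right)}}{2} - 6 \cos^{2}{\left(t \right)} \cos{\left(x \right)} - 9 \cos^{2}{\left(t \right)} - 4 \cos{\left(t \right)} \cos^{2}{\left(x \right)} - 3 \cos{\left(t \right)} \cos{\left(x \right)} - \frac{2 \cos^{3}{\left(x \right)}}{3}.
Matching coefficients of the independent functions:
  [\sin{\left(t \right)} \cos{\left(t \right)}]:  - \frac{A^{2}}{2} = - \frac{9}{2}
  [\sin{\left(t \right)} \cos^{2}{\left(t \right)}]:  - \frac{A^{3}}{2} = - \frac{27}{2}
  [\sin{\left(t \right)} \cos{\left(x \right)}]:  - \frac{A B}{2} = - \frac{3}{2}
  [\sin{\left(t \right)} \cos^{2}{\left(x \right)}]:  - \frac{A B^{2}}{2} = - \frac{3}{2}
  [\cos{\left(t \right)} \cos{\left(x \right)}]:  - A B = -3
  [\cos{\left(t \right)} \cos^{2}{\left(x \right)}]:  - \frac{4 A B^{2}}{3} = -4
  [\cos^{2}{\left(t \right)} \cos{\left(x \right)}]:  - \frac{2 A^{2} B}{3} = -6
  [\sin{\left(t \right)} \cos{\left(t \right)} \cos{\left(x \right)}]:  - A^{2} B = -9
  [\cos^{2}{\left(t \right)}]:  - A^{2} = -9
  [\cos^{3}{\left(x \right)}]:  - \frac{2 B^{3}}{3} = - \frac{2}{3}
Solving: A = 3, B = 1.
Check against the point condition:
  u(0, 0) = 4  ⟹  A + B = 4  ✓
Hence u(x, t) = 3 \cos{\left(t \right)} + \cos{\left(x \right)}.

Answer: u(x, t) = 3 \cos{\left(t \right)} + \cos{\left(x \right)}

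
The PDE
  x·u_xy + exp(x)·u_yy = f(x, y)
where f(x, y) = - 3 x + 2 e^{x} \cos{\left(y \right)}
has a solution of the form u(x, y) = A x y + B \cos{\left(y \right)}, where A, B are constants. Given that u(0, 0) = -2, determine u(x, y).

Substitute the ansatz u = A x y + B \cos{\left(y \right)} into the left-hand side.
Derivatives of the ansatz:
  u_xy = A
  u_yy = - B \cos{\left(y \right)}
Term by term:
  x·u_xy = A x
  exp(x)·u_yy = - B e^{x} \cos{\left(y \right)}
So the left-hand side equals
  A x - B e^{x} \cos{\left(y \right)}
This must equal f(x, y) = - 3 x + 2 e^{x} \cos{\left(y \right)} identically.
Matching coefficients of the independent functions:
  [x]:  A = -3
  [e^{x} \cos{\left(y \right)}]:  - B = 2
Solving: A = -3, B = -2.
Check against the point condition:
  u(0, 0) = -2  ⟹  B = -2  ✓
Hence u(x, y) = - 3 x y - 2 \cos{\left(y \right)}.

Answer: u(x, y) = - 3 x y - 2 \cos{\left(y \right)}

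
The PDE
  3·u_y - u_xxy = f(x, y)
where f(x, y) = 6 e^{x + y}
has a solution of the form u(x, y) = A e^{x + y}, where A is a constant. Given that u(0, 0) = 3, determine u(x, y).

Substitute the ansatz u = A e^{x + y} into the left-hand side.
Derivatives of the ansatz:
  u_y = A e^{x} e^{y}
  u_xxy = A e^{x} e^{y}
Term by term:
  3·u_y = 3 A e^{x} e^{y}
  -u_xxy = - A e^{x} e^{y}
So the left-hand side equals
  2 A e^{x} e^{y}
This must equal f(x, y) identically; expanded, f = 6 e^{x} e^{y}.
Matching coefficients of the independent functions:
  [e^{x} e^{y}]:  2 A = 6
Solving: A = 3.
Check against the point condition:
  u(0, 0) = 3  ⟹  A = 3  ✓
Hence u(x, y) = 3 e^{x + y}.

Answer: u(x, y) = 3 e^{x + y}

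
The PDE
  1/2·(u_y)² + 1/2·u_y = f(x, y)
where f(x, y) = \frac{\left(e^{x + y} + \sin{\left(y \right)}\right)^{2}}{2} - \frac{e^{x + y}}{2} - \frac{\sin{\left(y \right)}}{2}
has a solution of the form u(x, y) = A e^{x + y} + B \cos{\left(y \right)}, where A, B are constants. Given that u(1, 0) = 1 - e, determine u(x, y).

Substitute the ansatz u = A e^{x + y} + B \cos{\left(y \right)} into the left-hand side.
Derivatives of the ansatz:
  u_y = A e^{x} e^{y} - B \sin{\left(y \right)}
Term by term:
  1/2·(u_y)² = \frac{A^{2} e^{2 x} e^{2 y}}{2} - A B e^{x} e^{y} \sin{\left(y \right)} + \frac{B^{2} \sin^{2}{\left(y \right)}}{2}
  1/2·u_y = \frac{A e^{x} e^{y}}{2} - \frac{B \sin{\left(y \right)}}{2}
So the left-hand side equals
  \frac{A^{2} e^{2 x} e^{2 y}}{2} - A B e^{x} e^{y} \sin{\left(y \right)} + \frac{A e^{x} e^{y}}{2} + \frac{B^{2} \sin^{2}{\left(y \right)}}{2} - \frac{B \sin{\left(y \right)}}{2}
This must equal f(x, y) identically; expanded, f = \frac{e^{2 x} e^{2 y}}{2} + e^{x} e^{y} \sin{\left(y \right)} - \frac{e^{x} e^{y}}{2} + \frac{\sin^{2}{\left(y \right)}}{2} - \frac{\sin{\left(y \right)}}{2}.
Matching coefficients of the independent functions:
  [e^{x} e^{y}]:  \frac{A}{2} = - \frac{1}{2}
  [e^{2 x} e^{2 y}]:  \frac{A^{2}}{2} = \frac{1}{2}
  [e^{x} e^{y} \sin{\left(y \right)}]:  - A B = 1
  [\sin{\left(y \right)}]:  - \frac{B}{2} = - \frac{1}{2}
  [\sin^{2}{\left(y \right)}]:  \frac{B^{2}}{2} = \frac{1}{2}
Solving: A = -1, B = 1.
Check against the point condition:
  u(1, 0) = 1 - e  ⟹  e A + B = 1 - e  ✓
Hence u(x, y) = - e^{x + y} + \cos{\left(y \right)}.

Answer: u(x, y) = - e^{x + y} + \cos{\left(y \right)}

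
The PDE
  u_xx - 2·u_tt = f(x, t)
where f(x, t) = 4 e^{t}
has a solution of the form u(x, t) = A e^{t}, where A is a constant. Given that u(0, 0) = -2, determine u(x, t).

Substitute the ansatz u = A e^{t} into the left-hand side.
Derivatives of the ansatz:
  u_xx = 0
  u_tt = A e^{t}
Term by term:
  u_xx = 0
  -2·u_tt = - 2 A e^{t}
So the left-hand side equals
  - 2 A e^{t}
This must equal f(x, t) = 4 e^{t} identically.
Matching coefficients of the independent functions:
  [e^{t}]:  - 2 A = 4
Solving: A = -2.
Check against the point condition:
  u(0, 0) = -2  ⟹  A = -2  ✓
Hence u(x, t) = - 2 e^{t}.

Answer: u(x, t) = - 2 e^{t}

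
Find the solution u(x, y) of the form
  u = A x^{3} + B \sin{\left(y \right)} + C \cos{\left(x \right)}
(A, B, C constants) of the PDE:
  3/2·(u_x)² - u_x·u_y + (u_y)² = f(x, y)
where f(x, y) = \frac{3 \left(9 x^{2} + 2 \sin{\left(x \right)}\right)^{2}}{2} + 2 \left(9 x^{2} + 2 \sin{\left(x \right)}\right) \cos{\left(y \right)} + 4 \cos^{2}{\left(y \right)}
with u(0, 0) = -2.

Substitute the ansatz u = A x^{3} + B \sin{\left(y \right)} + C \cos{\left(x \right)} into the left-hand side.
Derivatives of the ansatz:
  u_x = 3 A x^{2} - C \sin{\left(x \right)}
  u_y = B \cos{\left(y \right)}
Term by term:
  3/2·(u_x)² = \frac{27 A^{2} x^{4}}{2} - 9 A C x^{2} \sin{\left(x \right)} + \frac{3 C^{2} \sin^{2}{\left(x \right)}}{2}
  -u_x·u_y = - 3 A B x^{2} \cos{\left(y \right)} + B C \sin{\left(x \right)} \cos{\left(y \right)}
  (u_y)² = B^{2} \cos^{2}{\left(y \right)}
So the left-hand side equals
  \frac{27 A^{2} x^{4}}{2} - 3 A B x^{2} \cos{\left(y \right)} - 9 A C x^{2} \sin{\left(x \right)} + B^{2} \cos^{2}{\left(y \right)} + B C \sin{\left(x \right)} \cos{\left(y \right)} + \frac{3 C^{2} \sin^{2}{\left(x \right)}}{2}
This must equal f(x, y) identically; expanded, f = \frac{243 x^{4}}{2} + 54 x^{2} \sin{\left(x \right)} + 18 x^{2} \cos{\left(y \right)} + 6 \sin^{2}{\left(x \right)} + 4 \sin{\left(x \right)} \cos{\left(y \right)} + 4 \cos^{2}{\left(y \right)}.
Matching coefficients of the independent functions:
  [x^{4}]:  \frac{27 A^{2}}{2} = \frac{243}{2}
  [x^{2} \sin{\left(x \right)}]:  - 9 A C = 54
  [x^{2} \cos{\left(y \right)}]:  - 3 A B = 18
  [\sin{\left(x \right)} \cos{\left(y \right)}]:  B C = 4
  [\sin^{2}{\left(x \right)}]:  \frac{3 C^{2}}{2} = 6
  [\cos^{2}{\left(y \right)}]:  B^{2} = 4
These equations allow (A, B, C) = (-3, 2, 2) or (3, -2, -2).
Impose the point condition(s):
  u(0, 0) = -2  ⟹  C = -2
Only A = 3, B = -2, C = -2 satisfies everything.
Hence u(x, y) = 3 x^{3} - 2 \sin{\left(y \right)} - 2 \cos{\left(x \right)}.

Answer: u(x, y) = 3 x^{3} - 2 \sin{\left(y \right)} - 2 \cos{\left(x \right)}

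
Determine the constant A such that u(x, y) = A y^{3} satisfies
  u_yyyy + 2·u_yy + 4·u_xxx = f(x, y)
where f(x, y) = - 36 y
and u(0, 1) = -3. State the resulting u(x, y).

Substitute the ansatz u = A y^{3} into the left-hand side.
Derivatives of the ansatz:
  u_yyyy = 0
  u_yy = 6 A y
  u_xxx = 0
Term by term:
  u_yyyy = 0
  2·u_yy = 12 A y
  4·u_xxx = 0
So the left-hand side equals
  12 A y
This must equal f(x, y) = - 36 y identically.
Matching coefficients of the independent functions:
  [y]:  12 A = -36
Solving: A = -3.
Check against the point condition:
  u(0, 1) = -3  ⟹  A = -3  ✓
Hence u(x, y) = - 3 y^{3}.

Answer: u(x, y) = - 3 y^{3}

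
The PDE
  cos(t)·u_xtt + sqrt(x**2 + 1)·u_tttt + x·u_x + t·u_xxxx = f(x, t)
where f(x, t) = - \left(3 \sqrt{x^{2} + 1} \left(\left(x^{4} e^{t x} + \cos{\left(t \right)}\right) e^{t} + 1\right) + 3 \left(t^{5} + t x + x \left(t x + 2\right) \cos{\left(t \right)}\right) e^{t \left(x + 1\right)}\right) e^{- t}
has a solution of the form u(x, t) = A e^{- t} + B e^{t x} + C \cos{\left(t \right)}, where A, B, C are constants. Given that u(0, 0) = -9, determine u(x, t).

Substitute the ansatz u = A e^{- t} + B e^{t x} + C \cos{\left(t \right)} into the left-hand side.
Derivatives of the ansatz:
  u_xtt = B t x^{2} e^{t x} + 2 B x e^{t x}
  u_tttt = A e^{- t} + B x^{4} e^{t x} + C \cos{\left(t \right)}
  u_x = B t e^{t x}
  u_xxxx = B t^{4} e^{t x}
Term by term:
  cos(t)·u_xtt = B t x^{2} e^{t x} \cos{\left(t \right)} + 2 B x e^{t x} \cos{\left(t \right)}
  sqrt(x**2 + 1)·u_tttt = A \sqrt{x^{2} + 1} e^{- t} + B x^{4} \sqrt{x^{2} + 1} e^{t x} + C \sqrt{x^{2} + 1} \cos{\left(t \right)}
  x·u_x = B t x e^{t x}
  t·u_xxxx = B t^{5} e^{t x}
So the left-hand side equals
  A \sqrt{x^{2} + 1} e^{- t} + B t^{5} e^{t x} + B t x^{2} e^{t x} \cos{\left(t \right)} + B t x e^{t x} + B x^{4} \sqrt{x^{2} + 1} e^{t x} + 2 B x e^{t x} \cos{\left(t \right)} + C \sqrt{x^{2} + 1} \cos{\left(t \right)}
This must equal f(x, t) identically; expanded, f = - 3 t^{5} e^{t x} - 3 t x^{2} e^{t x} \cos{\left(t \right)} - 3 t x e^{t x} - 3 x^{4} \sqrt{x^{2} + 1} e^{t x} - 6 x e^{t x} \cos{\left(t \right)} - 3 \sqrt{x^{2} + 1} \cos{\left(t \right)} - 3 \sqrt{x^{2} + 1} e^{- t}.
Matching coefficients of the independent functions:
  [t^{5} e^{t x}, t x e^{t x}, x^{4} \sqrt{x^{2} + 1} e^{t x}, t x^{2} e^{t x} \cos{\left(t \right)}]:  B = -3
  [\sqrt{x^{2} + 1} e^{- t}]:  A = -3
  [\sqrt{x^{2} + 1} \cos{\left(t \right)}]:  C = -3
  [x e^{t x} \cos{\left(t \right)}]:  2 B = -6
Solving: A = -3, B = -3, C = -3.
Check against the point condition:
  u(0, 0) = -9  ⟹  A + B + C = -9  ✓
Hence u(x, t) = - 3 e^{t x} - 3 \cos{\left(t \right)} - 3 e^{- t}.

Answer: u(x, t) = - 3 e^{t x} - 3 \cos{\left(t \right)} - 3 e^{- t}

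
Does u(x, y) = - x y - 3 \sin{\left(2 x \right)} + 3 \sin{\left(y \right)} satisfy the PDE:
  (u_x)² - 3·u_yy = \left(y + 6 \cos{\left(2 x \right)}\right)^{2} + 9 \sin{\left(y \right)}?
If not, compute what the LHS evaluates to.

Answer: Yes

Derivation:
Evaluate each term of the left-hand side for u = - x y - 3 \sin{\left(2 x \right)} + 3 \sin{\left(y \right)}.
Derivatives:
  u_x = - y - 6 \cos{\left(2 x \right)}
  u_yy = - 3 \sin{\left(y \right)}
Terms:
  (u_x)² = \left(y + 6 \cos{\left(2 x \right)}\right)^{2}
  -3·u_yy = 9 \sin{\left(y \right)}
Sum: LHS = \left(y + 6 \cos{\left(2 x \right)}\right)^{2} + 9 \sin{\left(y \right)}
This is exactly the given right-hand side, so u is a solution.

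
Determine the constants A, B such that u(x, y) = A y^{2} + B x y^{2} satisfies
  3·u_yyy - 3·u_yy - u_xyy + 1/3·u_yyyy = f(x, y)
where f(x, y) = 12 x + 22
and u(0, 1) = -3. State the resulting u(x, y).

Substitute the ansatz u = A y^{2} + B x y^{2} into the left-hand side.
Derivatives of the ansatz:
  u_yyy = 0
  u_yy = 2 A + 2 B x
  u_xyy = 2 B
  u_yyyy = 0
Term by term:
  3·u_yyy = 0
  -3·u_yy = - 6 A - 6 B x
  -u_xyy = - 2 B
  1/3·u_yyyy = 0
So the left-hand side equals
  - 6 A - 6 B x - 2 B
This must equal f(x, y) = 12 x + 22 identically.
Matching coefficients of the independent functions:
  [constant term]:  - 6 A - 2 B = 22
  [x]:  - 6 B = 12
Solving: A = -3, B = -2.
Check against the point condition:
  u(0, 1) = -3  ⟹  A = -3  ✓
Hence u(x, y) = - 2 x y^{2} - 3 y^{2}.

Answer: u(x, y) = - 2 x y^{2} - 3 y^{2}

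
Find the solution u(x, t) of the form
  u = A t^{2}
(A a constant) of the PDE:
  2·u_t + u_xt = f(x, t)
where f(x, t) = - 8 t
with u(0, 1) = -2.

Substitute the ansatz u = A t^{2} into the left-hand side.
Derivatives of the ansatz:
  u_t = 2 A t
  u_xt = 0
Term by term:
  2·u_t = 4 A t
  u_xt = 0
So the left-hand side equals
  4 A t
This must equal f(x, t) = - 8 t identically.
Matching coefficients of the independent functions:
  [t]:  4 A = -8
Solving: A = -2.
Check against the point condition:
  u(0, 1) = -2  ⟹  A = -2  ✓
Hence u(x, t) = - 2 t^{2}.

Answer: u(x, t) = - 2 t^{2}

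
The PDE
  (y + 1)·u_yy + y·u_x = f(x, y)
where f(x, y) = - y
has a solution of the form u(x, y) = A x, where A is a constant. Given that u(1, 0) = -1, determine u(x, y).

Substitute the ansatz u = A x into the left-hand side.
Derivatives of the ansatz:
  u_yy = 0
  u_x = A
Term by term:
  (y + 1)·u_yy = 0
  y·u_x = A y
So the left-hand side equals
  A y
This must equal f(x, y) = - y identically.
Matching coefficients of the independent functions:
  [y]:  A = -1
Solving: A = -1.
Check against the point condition:
  u(1, 0) = -1  ⟹  A = -1  ✓
Hence u(x, y) = - x.

Answer: u(x, y) = - x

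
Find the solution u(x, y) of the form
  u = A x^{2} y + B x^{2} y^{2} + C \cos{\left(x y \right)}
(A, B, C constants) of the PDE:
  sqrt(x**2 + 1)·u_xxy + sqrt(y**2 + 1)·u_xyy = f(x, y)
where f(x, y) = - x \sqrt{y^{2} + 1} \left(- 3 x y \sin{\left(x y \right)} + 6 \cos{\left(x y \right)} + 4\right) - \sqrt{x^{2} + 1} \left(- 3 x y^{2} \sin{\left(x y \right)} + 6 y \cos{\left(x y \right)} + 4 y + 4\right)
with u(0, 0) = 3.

Substitute the ansatz u = A x^{2} y + B x^{2} y^{2} + C \cos{\left(x y \right)} into the left-hand side.
Derivatives of the ansatz:
  u_xxy = 2 A + 4 B y + C x y^{2} \sin{\left(x y \right)} - 2 C y \cos{\left(x y \right)}
  u_xyy = 4 B x + C x^{2} y \sin{\left(x y \right)} - 2 C x \cos{\left(x y \right)}
Term by term:
  sqrt(x**2 + 1)·u_xxy = 2 A \sqrt{x^{2} + 1} + 4 B y \sqrt{x^{2} + 1} + C x y^{2} \sqrt{x^{2} + 1} \sin{\left(x y \right)} - 2 C y \sqrt{x^{2} + 1} \cos{\left(x y \right)}
  sqrt(y**2 + 1)·u_xyy = 4 B x \sqrt{y^{2} + 1} + C x^{2} y \sqrt{y^{2} + 1} \sin{\left(x y \right)} - 2 C x \sqrt{y^{2} + 1} \cos{\left(x y \right)}
So the left-hand side equals
  2 A \sqrt{x^{2} + 1} + 4 B x \sqrt{y^{2} + 1} + 4 B y \sqrt{x^{2} + 1} + C x^{2} y \sqrt{y^{2} + 1} \sin{\left(x y \right)} + C x y^{2} \sqrt{x^{2} + 1} \sin{\left(x y \right)} - 2 C x \sqrt{y^{2} + 1} \cos{\left(x y \right)} - 2 C y \sqrt{x^{2} + 1} \cos{\left(x y \right)}
This must equal f(x, y) identically; expanded, f = 3 x^{2} y \sqrt{y^{2} + 1} \sin{\left(x y \right)} + 3 x y^{2} \sqrt{x^{2} + 1} \sin{\left(x y \right)} - 6 x \sqrt{y^{2} + 1} \cos{\left(x y \right)} - 4 x \sqrt{y^{2} + 1} - 6 y \sqrt{x^{2} + 1} \cos{\left(x y \right)} - 4 y \sqrt{x^{2} + 1} - 4 \sqrt{x^{2} + 1}.
Matching coefficients of the independent functions:
  [x \sqrt{y^{2} + 1}, y \sqrt{x^{2} + 1}]:  4 B = -4
  [x \sqrt{y^{2} + 1} \cos{\left(x y \right)}, y \sqrt{x^{2} + 1} \cos{\left(x y \right)}]:  - 2 C = -6
  [x y^{2} \sqrt{x^{2} + 1} \sin{\left(x y \right)}, x^{2} y \sqrt{y^{2} + 1} \sin{\left(x y \right)}]:  C = 3
  [\sqrt{x^{2} + 1}]:  2 A = -4
Solving: A = -2, B = -1, C = 3.
Check against the point condition:
  u(0, 0) = 3  ⟹  C = 3  ✓
Hence u(x, y) = - x^{2} y^{2} - 2 x^{2} y + 3 \cos{\left(x y \right)}.

Answer: u(x, y) = - x^{2} y^{2} - 2 x^{2} y + 3 \cos{\left(x y \right)}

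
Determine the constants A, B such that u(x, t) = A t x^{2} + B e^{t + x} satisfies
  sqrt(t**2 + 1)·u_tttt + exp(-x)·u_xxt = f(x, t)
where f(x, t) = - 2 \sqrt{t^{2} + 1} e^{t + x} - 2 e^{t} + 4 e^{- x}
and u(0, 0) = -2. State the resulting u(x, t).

Answer: u(x, t) = 2 t x^{2} - 2 e^{t + x}

Derivation:
Substitute the ansatz u = A t x^{2} + B e^{t + x} into the left-hand side.
Derivatives of the ansatz:
  u_tttt = B e^{t} e^{x}
  u_xxt = 2 A + B e^{t} e^{x}
Term by term:
  sqrt(t**2 + 1)·u_tttt = B \sqrt{t^{2} + 1} e^{t} e^{x}
  exp(-x)·u_xxt = 2 A e^{- x} + B e^{t}
So the left-hand side equals
  2 A e^{- x} + B \sqrt{t^{2} + 1} e^{t} e^{x} + B e^{t}
This must equal f(x, t) identically; expanded, f = - 2 \sqrt{t^{2} + 1} e^{t} e^{x} - 2 e^{t} + 4 e^{- x}.
Matching coefficients of the independent functions:
  [\sqrt{t^{2} + 1} e^{t} e^{x}, e^{t}]:  B = -2
  [e^{- x}]:  2 A = 4
Solving: A = 2, B = -2.
Check against the point condition:
  u(0, 0) = -2  ⟹  B = -2  ✓
Hence u(x, t) = 2 t x^{2} - 2 e^{t + x}.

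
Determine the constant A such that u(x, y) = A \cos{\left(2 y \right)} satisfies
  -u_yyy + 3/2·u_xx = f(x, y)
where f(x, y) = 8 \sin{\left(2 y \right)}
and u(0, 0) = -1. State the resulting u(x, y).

Substitute the ansatz u = A \cos{\left(2 y \right)} into the left-hand side.
Derivatives of the ansatz:
  u_yyy = 8 A \sin{\left(2 y \right)}
  u_xx = 0
Term by term:
  -u_yyy = - 8 A \sin{\left(2 y \right)}
  3/2·u_xx = 0
So the left-hand side equals
  - 8 A \sin{\left(2 y \right)}
This must equal f(x, y) = 8 \sin{\left(2 y \right)} identically.
Matching coefficients of the independent functions:
  [\sin{\left(2 y \right)}]:  - 8 A = 8
Solving: A = -1.
Check against the point condition:
  u(0, 0) = -1  ⟹  A = -1  ✓
Hence u(x, y) = - \cos{\left(2 y \right)}.

Answer: u(x, y) = - \cos{\left(2 y \right)}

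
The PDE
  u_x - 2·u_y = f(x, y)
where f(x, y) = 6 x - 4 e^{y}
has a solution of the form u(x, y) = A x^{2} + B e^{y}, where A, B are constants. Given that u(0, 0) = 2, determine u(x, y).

Substitute the ansatz u = A x^{2} + B e^{y} into the left-hand side.
Derivatives of the ansatz:
  u_x = 2 A x
  u_y = B e^{y}
Term by term:
  u_x = 2 A x
  -2·u_y = - 2 B e^{y}
So the left-hand side equals
  2 A x - 2 B e^{y}
This must equal f(x, y) = 6 x - 4 e^{y} identically.
Matching coefficients of the independent functions:
  [x]:  2 A = 6
  [e^{y}]:  - 2 B = -4
Solving: A = 3, B = 2.
Check against the point condition:
  u(0, 0) = 2  ⟹  B = 2  ✓
Hence u(x, y) = 3 x^{2} + 2 e^{y}.

Answer: u(x, y) = 3 x^{2} + 2 e^{y}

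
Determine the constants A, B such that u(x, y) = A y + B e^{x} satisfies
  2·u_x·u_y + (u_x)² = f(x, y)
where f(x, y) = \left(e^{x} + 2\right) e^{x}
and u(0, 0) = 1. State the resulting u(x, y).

Answer: u(x, y) = y + e^{x}

Derivation:
Substitute the ansatz u = A y + B e^{x} into the left-hand side.
Derivatives of the ansatz:
  u_x = B e^{x}
  u_y = A
Term by term:
  2·u_x·u_y = 2 A B e^{x}
  (u_x)² = B^{2} e^{2 x}
So the left-hand side equals
  2 A B e^{x} + B^{2} e^{2 x}
This must equal f(x, y) = \left(e^{x} + 2\right) e^{x} identically.
Matching coefficients of the independent functions:
  [e^{x}]:  2 A B = 2
  [e^{2 x}]:  B^{2} = 1
These equations allow (A, B) = (-1, -1) or (1, 1).
Impose the point condition(s):
  u(0, 0) = 1  ⟹  B = 1
Only A = 1, B = 1 satisfies everything.
Hence u(x, y) = y + e^{x}.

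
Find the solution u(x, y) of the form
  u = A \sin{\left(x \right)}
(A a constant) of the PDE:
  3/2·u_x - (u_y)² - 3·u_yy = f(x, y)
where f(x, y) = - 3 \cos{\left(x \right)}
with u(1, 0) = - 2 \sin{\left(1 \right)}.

Substitute the ansatz u = A \sin{\left(x \right)} into the left-hand side.
Derivatives of the ansatz:
  u_x = A \cos{\left(x \right)}
  u_y = 0
  u_yy = 0
Term by term:
  3/2·u_x = \frac{3 A \cos{\left(x \right)}}{2}
  -(u_y)² = 0
  -3·u_yy = 0
So the left-hand side equals
  \frac{3 A \cos{\left(x \right)}}{2}
This must equal f(x, y) = - 3 \cos{\left(x \right)} identically.
Matching coefficients of the independent functions:
  [\cos{\left(x \right)}]:  \frac{3 A}{2} = -3
Solving: A = -2.
Check against the point condition:
  u(1, 0) = - 2 \sin{\left(1 \right)}  ⟹  A \sin{\left(1 \right)} = - 2 \sin{\left(1 \right)}  ✓
Hence u(x, y) = - 2 \sin{\left(x \right)}.

Answer: u(x, y) = - 2 \sin{\left(x \right)}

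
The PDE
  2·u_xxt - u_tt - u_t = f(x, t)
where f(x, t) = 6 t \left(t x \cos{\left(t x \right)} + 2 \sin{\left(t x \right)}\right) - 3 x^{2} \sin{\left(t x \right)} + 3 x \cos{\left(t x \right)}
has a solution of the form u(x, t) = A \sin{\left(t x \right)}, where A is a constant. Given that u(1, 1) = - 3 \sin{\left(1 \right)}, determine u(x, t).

Substitute the ansatz u = A \sin{\left(t x \right)} into the left-hand side.
Derivatives of the ansatz:
  u_xxt = - A t^{2} x \cos{\left(t x \right)} - 2 A t \sin{\left(t x \right)}
  u_tt = - A x^{2} \sin{\left(t x \right)}
  u_t = A x \cos{\left(t x \right)}
Term by term:
  2·u_xxt = - 2 A t^{2} x \cos{\left(t x \right)} - 4 A t \sin{\left(t x \right)}
  -u_tt = A x^{2} \sin{\left(t x \right)}
  -u_t = - A x \cos{\left(t x \right)}
So the left-hand side equals
  - 2 A t^{2} x \cos{\left(t x \right)} - 4 A t \sin{\left(t x \right)} + A x^{2} \sin{\left(t x \right)} - A x \cos{\left(t x \right)}
This must equal f(x, t) identically; expanded, f = 6 t^{2} x \cos{\left(t x \right)} + 12 t \sin{\left(t x \right)} - 3 x^{2} \sin{\left(t x \right)} + 3 x \cos{\left(t x \right)}.
Matching coefficients of the independent functions:
  [t \sin{\left(t x \right)}]:  - 4 A = 12
  [x \cos{\left(t x \right)}]:  - A = 3
  [x^{2} \sin{\left(t x \right)}]:  A = -3
  [t^{2} x \cos{\left(t x \right)}]:  - 2 A = 6
Solving: A = -3.
Check against the point condition:
  u(1, 1) = - 3 \sin{\left(1 \right)}  ⟹  A \sin{\left(1 \right)} = - 3 \sin{\left(1 \right)}  ✓
Hence u(x, t) = - 3 \sin{\left(t x \right)}.

Answer: u(x, t) = - 3 \sin{\left(t x \right)}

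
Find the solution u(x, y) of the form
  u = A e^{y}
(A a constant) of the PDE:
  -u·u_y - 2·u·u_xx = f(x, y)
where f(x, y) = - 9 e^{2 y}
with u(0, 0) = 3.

Answer: u(x, y) = 3 e^{y}

Derivation:
Substitute the ansatz u = A e^{y} into the left-hand side.
Derivatives of the ansatz:
  u_y = A e^{y}
  u_xx = 0
Term by term:
  -u·u_y = - A^{2} e^{2 y}
  -2·u·u_xx = 0
So the left-hand side equals
  - A^{2} e^{2 y}
This must equal f(x, y) = - 9 e^{2 y} identically.
Matching coefficients of the independent functions:
  [e^{2 y}]:  - A^{2} = -9
These equations allow (A) = (-3) or (3).
Impose the point condition(s):
  u(0, 0) = 3  ⟹  A = 3
Only A = 3 satisfies everything.
Hence u(x, y) = 3 e^{y}.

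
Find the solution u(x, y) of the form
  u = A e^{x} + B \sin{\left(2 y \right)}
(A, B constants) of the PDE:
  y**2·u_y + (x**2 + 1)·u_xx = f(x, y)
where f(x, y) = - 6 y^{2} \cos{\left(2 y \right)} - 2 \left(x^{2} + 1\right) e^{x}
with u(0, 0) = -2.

Substitute the ansatz u = A e^{x} + B \sin{\left(2 y \right)} into the left-hand side.
Derivatives of the ansatz:
  u_y = 2 B \cos{\left(2 y \right)}
  u_xx = A e^{x}
Term by term:
  y**2·u_y = 2 B y^{2} \cos{\left(2 y \right)}
  (x**2 + 1)·u_xx = A x^{2} e^{x} + A e^{x}
So the left-hand side equals
  A x^{2} e^{x} + A e^{x} + 2 B y^{2} \cos{\left(2 y \right)}
This must equal f(x, y) identically; expanded, f = - 2 x^{2} e^{x} - 6 y^{2} \cos{\left(2 y \right)} - 2 e^{x}.
Matching coefficients of the independent functions:
  [x^{2} e^{x}, e^{x}]:  A = -2
  [y^{2} \cos{\left(2 y \right)}]:  2 B = -6
Solving: A = -2, B = -3.
Check against the point condition:
  u(0, 0) = -2  ⟹  A = -2  ✓
Hence u(x, y) = - 2 e^{x} - 3 \sin{\left(2 y \right)}.

Answer: u(x, y) = - 2 e^{x} - 3 \sin{\left(2 y \right)}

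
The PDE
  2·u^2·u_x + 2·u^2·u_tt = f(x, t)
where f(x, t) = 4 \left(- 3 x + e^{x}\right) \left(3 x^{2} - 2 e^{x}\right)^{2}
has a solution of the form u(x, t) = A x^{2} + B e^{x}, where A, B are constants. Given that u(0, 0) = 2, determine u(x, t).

Substitute the ansatz u = A x^{2} + B e^{x} into the left-hand side.
Derivatives of the ansatz:
  u_x = 2 A x + B e^{x}
  u_tt = 0
Term by term:
  2·u^2·u_x = 4 A^{3} x^{5} + 2 A^{2} B x^{4} e^{x} + 8 A^{2} B x^{3} e^{x} + 4 A B^{2} x^{2} e^{2 x} + 4 A B^{2} x e^{2 x} + 2 B^{3} e^{3 x}
  2·u^2·u_tt = 0
So the left-hand side equals
  4 A^{3} x^{5} + 2 A^{2} B x^{4} e^{x} + 8 A^{2} B x^{3} e^{x} + 4 A B^{2} x^{2} e^{2 x} + 4 A B^{2} x e^{2 x} + 2 B^{3} e^{3 x}
This must equal f(x, t) identically; expanded, f = - 108 x^{5} + 36 x^{4} e^{x} + 144 x^{3} e^{x} - 48 x^{2} e^{2 x} - 48 x e^{2 x} + 16 e^{3 x}.
Matching coefficients of the independent functions:
  [x^{5}]:  4 A^{3} = -108
  [x e^{2 x}, x^{2} e^{2 x}]:  4 A B^{2} = -48
  [x^{3} e^{x}]:  8 A^{2} B = 144
  [x^{4} e^{x}]:  2 A^{2} B = 36
  [e^{3 x}]:  2 B^{3} = 16
Solving: A = -3, B = 2.
Check against the point condition:
  u(0, 0) = 2  ⟹  B = 2  ✓
Hence u(x, t) = - 3 x^{2} + 2 e^{x}.

Answer: u(x, t) = - 3 x^{2} + 2 e^{x}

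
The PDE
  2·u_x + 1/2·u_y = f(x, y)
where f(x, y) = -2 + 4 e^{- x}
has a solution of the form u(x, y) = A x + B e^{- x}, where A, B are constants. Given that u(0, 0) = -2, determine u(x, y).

Substitute the ansatz u = A x + B e^{- x} into the left-hand side.
Derivatives of the ansatz:
  u_x = A - B e^{- x}
  u_y = 0
Term by term:
  2·u_x = 2 A - 2 B e^{- x}
  1/2·u_y = 0
So the left-hand side equals
  2 A - 2 B e^{- x}
This must equal f(x, y) = -2 + 4 e^{- x} identically.
Matching coefficients of the independent functions:
  [constant term]:  2 A = -2
  [e^{- x}]:  - 2 B = 4
Solving: A = -1, B = -2.
Check against the point condition:
  u(0, 0) = -2  ⟹  B = -2  ✓
Hence u(x, y) = - x - 2 e^{- x}.

Answer: u(x, y) = - x - 2 e^{- x}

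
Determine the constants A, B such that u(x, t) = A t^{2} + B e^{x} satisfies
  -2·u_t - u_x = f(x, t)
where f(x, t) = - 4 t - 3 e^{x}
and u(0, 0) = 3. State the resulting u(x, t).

Substitute the ansatz u = A t^{2} + B e^{x} into the left-hand side.
Derivatives of the ansatz:
  u_t = 2 A t
  u_x = B e^{x}
Term by term:
  -2·u_t = - 4 A t
  -u_x = - B e^{x}
So the left-hand side equals
  - 4 A t - B e^{x}
This must equal f(x, t) = - 4 t - 3 e^{x} identically.
Matching coefficients of the independent functions:
  [t]:  - 4 A = -4
  [e^{x}]:  - B = -3
Solving: A = 1, B = 3.
Check against the point condition:
  u(0, 0) = 3  ⟹  B = 3  ✓
Hence u(x, t) = t^{2} + 3 e^{x}.

Answer: u(x, t) = t^{2} + 3 e^{x}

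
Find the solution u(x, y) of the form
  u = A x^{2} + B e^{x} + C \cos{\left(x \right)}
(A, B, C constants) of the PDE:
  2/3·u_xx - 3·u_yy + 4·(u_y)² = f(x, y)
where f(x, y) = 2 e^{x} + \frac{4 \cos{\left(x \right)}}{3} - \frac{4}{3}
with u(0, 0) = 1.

Substitute the ansatz u = A x^{2} + B e^{x} + C \cos{\left(x \right)} into the left-hand side.
Derivatives of the ansatz:
  u_xx = 2 A + B e^{x} - C \cos{\left(x \right)}
  u_yy = 0
  u_y = 0
Term by term:
  2/3·u_xx = \frac{4 A}{3} + \frac{2 B e^{x}}{3} - \frac{2 C \cos{\left(x \right)}}{3}
  -3·u_yy = 0
  4·(u_y)² = 0
So the left-hand side equals
  \frac{4 A}{3} + \frac{2 B e^{x}}{3} - \frac{2 C \cos{\left(x \right)}}{3}
This must equal f(x, y) = 2 e^{x} + \frac{4 \cos{\left(x \right)}}{3} - \frac{4}{3} identically.
Matching coefficients of the independent functions:
  [constant term]:  \frac{4 A}{3} = - \frac{4}{3}
  [e^{x}]:  \frac{2 B}{3} = 2
  [\cos{\left(x \right)}]:  - \frac{2 C}{3} = \frac{4}{3}
Solving: A = -1, B = 3, C = -2.
Check against the point condition:
  u(0, 0) = 1  ⟹  B + C = 1  ✓
Hence u(x, y) = - x^{2} + 3 e^{x} - 2 \cos{\left(x \right)}.

Answer: u(x, y) = - x^{2} + 3 e^{x} - 2 \cos{\left(x \right)}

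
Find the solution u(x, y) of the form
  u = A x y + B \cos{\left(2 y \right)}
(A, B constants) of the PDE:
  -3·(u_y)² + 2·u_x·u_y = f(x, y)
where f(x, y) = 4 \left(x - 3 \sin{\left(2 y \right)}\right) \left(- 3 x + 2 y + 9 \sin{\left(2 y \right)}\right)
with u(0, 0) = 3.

Answer: u(x, y) = 2 x y + 3 \cos{\left(2 y \right)}

Derivation:
Substitute the ansatz u = A x y + B \cos{\left(2 y \right)} into the left-hand side.
Derivatives of the ansatz:
  u_y = A x - 2 B \sin{\left(2 y \right)}
  u_x = A y
Term by term:
  -3·(u_y)² = - 3 A^{2} x^{2} + 12 A B x \sin{\left(2 y \right)} - 12 B^{2} \sin^{2}{\left(2 y \right)}
  2·u_x·u_y = 2 A^{2} x y - 4 A B y \sin{\left(2 y \right)}
So the left-hand side equals
  - 3 A^{2} x^{2} + 2 A^{2} x y + 12 A B x \sin{\left(2 y \right)} - 4 A B y \sin{\left(2 y \right)} - 12 B^{2} \sin^{2}{\left(2 y \right)}
This must equal f(x, y) identically; expanded, f = - 12 x^{2} + 8 x y + 72 x \sin{\left(2 y \right)} - 24 y \sin{\left(2 y \right)} - 108 \sin^{2}{\left(2 y \right)}.
Matching coefficients of the independent functions:
  [x^{2}]:  - 3 A^{2} = -12
  [x y]:  2 A^{2} = 8
  [x \sin{\left(2 y \right)}]:  12 A B = 72
  [y \sin{\left(2 y \right)}]:  - 4 A B = -24
  [\sin^{2}{\left(2 y \right)}]:  - 12 B^{2} = -108
These equations allow (A, B) = (-2, -3) or (2, 3).
Impose the point condition(s):
  u(0, 0) = 3  ⟹  B = 3
Only A = 2, B = 3 satisfies everything.
Hence u(x, y) = 2 x y + 3 \cos{\left(2 y \right)}.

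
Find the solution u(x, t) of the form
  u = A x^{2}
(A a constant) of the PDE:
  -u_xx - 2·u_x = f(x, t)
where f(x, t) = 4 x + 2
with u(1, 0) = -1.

Answer: u(x, t) = - x^{2}

Derivation:
Substitute the ansatz u = A x^{2} into the left-hand side.
Derivatives of the ansatz:
  u_xx = 2 A
  u_x = 2 A x
Term by term:
  -u_xx = - 2 A
  -2·u_x = - 4 A x
So the left-hand side equals
  - 4 A x - 2 A
This must equal f(x, t) = 4 x + 2 identically.
Matching coefficients of the independent functions:
  [constant term]:  - 2 A = 2
  [x]:  - 4 A = 4
Solving: A = -1.
Check against the point condition:
  u(1, 0) = -1  ⟹  A = -1  ✓
Hence u(x, t) = - x^{2}.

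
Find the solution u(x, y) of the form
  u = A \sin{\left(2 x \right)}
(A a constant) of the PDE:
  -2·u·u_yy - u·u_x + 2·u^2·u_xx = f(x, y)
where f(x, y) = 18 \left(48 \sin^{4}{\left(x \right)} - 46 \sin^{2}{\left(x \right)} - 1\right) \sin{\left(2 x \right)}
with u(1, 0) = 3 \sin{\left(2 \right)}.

Substitute the ansatz u = A \sin{\left(2 x \right)} into the left-hand side.
Derivatives of the ansatz:
  u_yy = 0
  u_x = 2 A \cos{\left(2 x \right)}
  u_xx = - 4 A \sin{\left(2 x \right)}
Term by term:
  -2·u·u_yy = 0
  -u·u_x = - 2 A^{2} \sin{\left(2 x \right)} \cos{\left(2 x \right)}
  2·u^2·u_xx = - 8 A^{3} \sin^{3}{\left(2 x \right)}
So the left-hand side equals
  - 8 A^{3} \sin^{3}{\left(2 x \right)} - 2 A^{2} \sin{\left(2 x \right)} \cos{\left(2 x \right)}
This must equal f(x, y) identically; expanded, f = - 216 \sin^{3}{\left(2 x \right)} - 18 \sin{\left(2 x \right)} \cos{\left(2 x \right)}.
Matching coefficients of the independent functions:
  [\sin{\left(2 x \right)} \cos{\left(2 x \right)}]:  - 2 A^{2} = -18
  [\sin^{3}{\left(2 x \right)}]:  - 8 A^{3} = -216
Solving: A = 3.
Check against the point condition:
  u(1, 0) = 3 \sin{\left(2 \right)}  ⟹  A \sin{\left(2 \right)} = 3 \sin{\left(2 \right)}  ✓
Hence u(x, y) = 3 \sin{\left(2 x \right)}.

Answer: u(x, y) = 3 \sin{\left(2 x \right)}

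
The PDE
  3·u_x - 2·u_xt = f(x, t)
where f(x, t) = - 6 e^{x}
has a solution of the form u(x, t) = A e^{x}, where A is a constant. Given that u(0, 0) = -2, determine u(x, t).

Answer: u(x, t) = - 2 e^{x}

Derivation:
Substitute the ansatz u = A e^{x} into the left-hand side.
Derivatives of the ansatz:
  u_x = A e^{x}
  u_xt = 0
Term by term:
  3·u_x = 3 A e^{x}
  -2·u_xt = 0
So the left-hand side equals
  3 A e^{x}
This must equal f(x, t) = - 6 e^{x} identically.
Matching coefficients of the independent functions:
  [e^{x}]:  3 A = -6
Solving: A = -2.
Check against the point condition:
  u(0, 0) = -2  ⟹  A = -2  ✓
Hence u(x, t) = - 2 e^{x}.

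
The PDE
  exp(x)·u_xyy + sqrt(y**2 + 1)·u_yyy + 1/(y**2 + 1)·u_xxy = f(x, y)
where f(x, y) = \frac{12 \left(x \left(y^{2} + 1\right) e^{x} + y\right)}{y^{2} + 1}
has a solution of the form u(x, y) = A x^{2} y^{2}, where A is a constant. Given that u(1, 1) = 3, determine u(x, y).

Substitute the ansatz u = A x^{2} y^{2} into the left-hand side.
Derivatives of the ansatz:
  u_xyy = 4 A x
  u_yyy = 0
  u_xxy = 4 A y
Term by term:
  exp(x)·u_xyy = 4 A x e^{x}
  sqrt(y**2 + 1)·u_yyy = 0
  1/(y**2 + 1)·u_xxy = \frac{4 A y}{y^{2} + 1}
So the left-hand side equals
  4 A x e^{x} + \frac{4 A y}{y^{2} + 1}
This must equal f(x, y) identically; expanded, f = 12 x e^{x} + \frac{12 y}{y^{2} + 1}.
Matching coefficients of the independent functions:
  [x e^{x}, \frac{y}{y^{2} + 1}]:  4 A = 12
Solving: A = 3.
Check against the point condition:
  u(1, 1) = 3  ⟹  A = 3  ✓
Hence u(x, y) = 3 x^{2} y^{2}.

Answer: u(x, y) = 3 x^{2} y^{2}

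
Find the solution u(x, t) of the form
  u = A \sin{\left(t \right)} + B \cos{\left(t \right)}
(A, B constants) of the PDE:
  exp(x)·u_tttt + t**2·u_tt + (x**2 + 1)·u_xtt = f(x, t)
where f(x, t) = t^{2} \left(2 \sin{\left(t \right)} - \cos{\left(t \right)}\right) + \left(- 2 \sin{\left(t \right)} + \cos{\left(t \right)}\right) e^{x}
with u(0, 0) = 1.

Substitute the ansatz u = A \sin{\left(t \right)} + B \cos{\left(t \right)} into the left-hand side.
Derivatives of the ansatz:
  u_tttt = A \sin{\left(t \right)} + B \cos{\left(t \right)}
  u_tt = - A \sin{\left(t \right)} - B \cos{\left(t \right)}
  u_xtt = 0
Term by term:
  exp(x)·u_tttt = A e^{x} \sin{\left(t \right)} + B e^{x} \cos{\left(t \right)}
  t**2·u_tt = - A t^{2} \sin{\left(t \right)} - B t^{2} \cos{\left(t \right)}
  (x**2 + 1)·u_xtt = 0
So the left-hand side equals
  - A t^{2} \sin{\left(t \right)} + A e^{x} \sin{\left(t \right)} - B t^{2} \cos{\left(t \right)} + B e^{x} \cos{\left(t \right)}
This must equal f(x, t) identically; expanded, f = 2 t^{2} \sin{\left(t \right)} - t^{2} \cos{\left(t \right)} - 2 e^{x} \sin{\left(t \right)} + e^{x} \cos{\left(t \right)}.
Matching coefficients of the independent functions:
  [t^{2} \sin{\left(t \right)}]:  - A = 2
  [t^{2} \cos{\left(t \right)}]:  - B = -1
  [e^{x} \sin{\left(t \right)}]:  A = -2
  [e^{x} \cos{\left(t \right)}]:  B = 1
Solving: A = -2, B = 1.
Check against the point condition:
  u(0, 0) = 1  ⟹  B = 1  ✓
Hence u(x, t) = - 2 \sin{\left(t \right)} + \cos{\left(t \right)}.

Answer: u(x, t) = - 2 \sin{\left(t \right)} + \cos{\left(t \right)}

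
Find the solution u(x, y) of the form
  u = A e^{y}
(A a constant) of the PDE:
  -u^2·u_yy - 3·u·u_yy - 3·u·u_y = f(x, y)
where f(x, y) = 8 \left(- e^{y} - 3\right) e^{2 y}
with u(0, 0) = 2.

Answer: u(x, y) = 2 e^{y}

Derivation:
Substitute the ansatz u = A e^{y} into the left-hand side.
Derivatives of the ansatz:
  u_yy = A e^{y}
  u_y = A e^{y}
Term by term:
  -u^2·u_yy = - A^{3} e^{3 y}
  -3·u·u_yy = - 3 A^{2} e^{2 y}
  -3·u·u_y = - 3 A^{2} e^{2 y}
So the left-hand side equals
  - A^{3} e^{3 y} - 6 A^{2} e^{2 y}
This must equal f(x, y) identically; expanded, f = - 8 e^{3 y} - 24 e^{2 y}.
Matching coefficients of the independent functions:
  [e^{2 y}]:  - 6 A^{2} = -24
  [e^{3 y}]:  - A^{3} = -8
Solving: A = 2.
Check against the point condition:
  u(0, 0) = 2  ⟹  A = 2  ✓
Hence u(x, y) = 2 e^{y}.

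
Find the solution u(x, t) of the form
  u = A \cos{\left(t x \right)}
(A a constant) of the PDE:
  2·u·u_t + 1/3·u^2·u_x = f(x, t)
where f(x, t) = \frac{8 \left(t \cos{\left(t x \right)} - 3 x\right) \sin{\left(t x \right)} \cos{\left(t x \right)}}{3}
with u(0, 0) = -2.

Substitute the ansatz u = A \cos{\left(t x \right)} into the left-hand side.
Derivatives of the ansatz:
  u_t = - A x \sin{\left(t x \right)}
  u_x = - A t \sin{\left(t x \right)}
Term by term:
  2·u·u_t = - 2 A^{2} x \sin{\left(t x \right)} \cos{\left(t x \right)}
  1/3·u^2·u_x = - \frac{A^{3} t \sin{\left(t x \right)} \cos^{2}{\left(t x \right)}}{3}
So the left-hand side equals
  - \frac{A^{3} t \sin{\left(t x \right)} \cos^{2}{\left(t x \right)}}{3} - 2 A^{2} x \sin{\left(t x \right)} \cos{\left(t x \right)}
This must equal f(x, t) identically; expanded, f = \frac{8 t \sin{\left(t x \right)} \cos^{2}{\left(t x \right)}}{3} - 8 x \sin{\left(t x \right)} \cos{\left(t x \right)}.
Matching coefficients of the independent functions:
  [t \sin{\left(t x \right)} \cos^{2}{\left(t x \right)}]:  - \frac{A^{3}}{3} = \frac{8}{3}
  [x \sin{\left(t x \right)} \cos{\left(t x \right)}]:  - 2 A^{2} = -8
Solving: A = -2.
Check against the point condition:
  u(0, 0) = -2  ⟹  A = -2  ✓
Hence u(x, t) = - 2 \cos{\left(t x \right)}.

Answer: u(x, t) = - 2 \cos{\left(t x \right)}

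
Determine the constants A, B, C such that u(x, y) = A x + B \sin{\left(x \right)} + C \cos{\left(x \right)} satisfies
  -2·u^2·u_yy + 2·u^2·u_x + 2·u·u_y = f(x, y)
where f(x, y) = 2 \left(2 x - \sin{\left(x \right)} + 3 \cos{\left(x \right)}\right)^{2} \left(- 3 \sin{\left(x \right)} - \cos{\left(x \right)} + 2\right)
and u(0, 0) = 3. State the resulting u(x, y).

Substitute the ansatz u = A x + B \sin{\left(x \right)} + C \cos{\left(x \right)} into the left-hand side.
Derivatives of the ansatz:
  u_yy = 0
  u_x = A + B \cos{\left(x \right)} - C \sin{\left(x \right)}
  u_y = 0
Term by term:
  -2·u^2·u_yy = 0
  2·u^2·u_x = 2 A^{3} x^{2} + 2 A^{2} B x^{2} \cos{\left(x \right)} + 4 A^{2} B x \sin{\left(x \right)} - 2 A^{2} C x^{2} \sin{\left(x \right)} + 4 A^{2} C x \cos{\left(x \right)} + 4 A B^{2} x \sin{\left(x \right)} \cos{\left(x \right)} + 2 A B^{2} \sin^{2}{\left(x \right)} - 4 A B C x \sin^{2}{\left(x \right)} + 4 A B C x \cos^{2}{\left(x \right)} + 4 A B C \sin{\left(x \right)} \cos{\left(x \right)} - 4 A C^{2} x \sin{\left(x \right)} \cos{\left(x \right)} + 2 A C^{2} \cos^{2}{\left(x \right)} + 2 B^{3} \sin^{2}{\left(x \right)} \cos{\left(x \right)} - 2 B^{2} C \sin^{3}{\left(x \right)} + 4 B^{2} C \sin{\left(x \right)} \cos^{2}{\left(x \right)} - 4 B C^{2} \sin^{2}{\left(x \right)} \cos{\left(x \right)} + 2 B C^{2} \cos^{3}{\left(x \right)} - 2 C^{3} \sin{\left(x \right)} \cos^{2}{\left(x \right)}
  2·u·u_y = 0
So the left-hand side equals
  2 A^{3} x^{2} + 2 A^{2} B x^{2} \cos{\left(x \right)} + 4 A^{2} B x \sin{\left(x \right)} - 2 A^{2} C x^{2} \sin{\left(x \right)} + 4 A^{2} C x \cos{\left(x \right)} + 4 A B^{2} x \sin{\left(x \right)} \cos{\left(x \right)} + 2 A B^{2} \sin^{2}{\left(x \right)} - 4 A B C x \sin^{2}{\left(x \right)} + 4 A B C x \cos^{2}{\left(x \right)} + 4 A B C \sin{\left(x \right)} \cos{\left(x \right)} - 4 A C^{2} x \sin{\left(x \right)} \cos{\left(x \right)} + 2 A C^{2} \cos^{2}{\left(x \right)} + 2 B^{3} \sin^{2}{\left(x \right)} \cos{\left(x \right)} - 2 B^{2} C \sin^{3}{\left(x \right)} + 4 B^{2} C \sin{\left(x \right)} \cos^{2}{\left(x \right)} - 4 B C^{2} \sin^{2}{\left(x \right)} \cos{\left(x \right)} + 2 B C^{2} \cos^{3}{\left(x \right)} - 2 C^{3} \sin{\left(x \right)} \cos^{2}{\left(x \right)}
This must equal f(x, y) identically; expanded, f = - 24 x^{2} \sin{\left(x \right)} - 8 x^{2} \cos{\left(x \right)} + 16 x^{2} + 24 x \sin^{2}{\left(x \right)} - 64 x \sin{\left(x \right)} \cos{\left(x \right)} - 16 x \sin{\left(x \right)} - 24 x \cos^{2}{\left(x \right)} + 48 x \cos{\left(x \right)} - 6 \sin^{3}{\left(x \right)} + 34 \sin^{2}{\left(x \right)} \cos{\left(x \right)} + 4 \sin^{2}{\left(x \right)} - 42 \sin{\left(x \right)} \cos^{2}{\left(x \right)} - 24 \sin{\left(x \right)} \cos{\left(x \right)} - 18 \cos^{3}{\left(x \right)} + 36 \cos^{2}{\left(x \right)}.
Matching coefficients of the independent functions:
(each divided by its leading coefficient; functions giving the same equation are listed together)
  [x^{2}]:  A^{3} - 8 = 0
  [x \sin{\left(x \right)}, x^{2} \cos{\left(x \right)}]:  A^{2} B + 4 = 0
  [x \sin^{2}{\left(x \right)}, x \cos^{2}{\left(x \right)}, \sin{\left(x \right)} \cos{\left(x \right)}]:  A B C + 6 = 0
  [x \cos{\left(x \right)}, x^{2} \sin{\left(x \right)}]:  A^{2} C - 12 = 0
  [\sin{\left(x \right)} \cos^{2}{\left(x \right)}]:  B^{2} C - \frac{C^{3}}{2} + \frac{21}{2} = 0
  [\sin^{2}{\left(x \right)} \cos{\left(x \right)}]:  B^{3} - 2 B C^{2} - 17 = 0
  [x \sin{\left(x \right)} \cos{\left(x \right)}]:  A B^{2} - A C^{2} + 16 = 0
  [\sin^{2}{\left(x \right)}]:  A B^{2} - 2 = 0
  [\sin^{3}{\left(x \right)}]:  B^{2} C - 3 = 0
  [\cos^{2}{\left(x \right)}]:  A C^{2} - 18 = 0
  [\cos^{3}{\left(x \right)}]:  B C^{2} + 9 = 0
Solving: A = 2, B = -1, C = 3.
Check against the point condition:
  u(0, 0) = 3  ⟹  C = 3  ✓
Hence u(x, y) = 2 x - \sin{\left(x \right)} + 3 \cos{\left(x \right)}.

Answer: u(x, y) = 2 x - \sin{\left(x \right)} + 3 \cos{\left(x \right)}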